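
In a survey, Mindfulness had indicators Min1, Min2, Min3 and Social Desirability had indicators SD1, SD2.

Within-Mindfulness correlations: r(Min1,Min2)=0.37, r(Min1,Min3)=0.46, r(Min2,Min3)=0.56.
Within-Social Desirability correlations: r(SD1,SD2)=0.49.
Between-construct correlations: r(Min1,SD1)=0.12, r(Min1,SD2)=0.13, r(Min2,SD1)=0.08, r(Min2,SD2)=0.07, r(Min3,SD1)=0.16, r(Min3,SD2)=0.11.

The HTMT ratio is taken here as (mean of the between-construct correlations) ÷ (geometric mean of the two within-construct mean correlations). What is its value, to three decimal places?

Mean heterotrait r = 0.67/6 = 0.1117.
Mean within-Min = 1.39/3 = 0.4633; mean within-SD = 0.49/1 = 0.4900.
Geometric mean = √(0.4633 × 0.4900) = 0.4765.
HTMT = 0.1117 / 0.4765 = 0.234.

0.234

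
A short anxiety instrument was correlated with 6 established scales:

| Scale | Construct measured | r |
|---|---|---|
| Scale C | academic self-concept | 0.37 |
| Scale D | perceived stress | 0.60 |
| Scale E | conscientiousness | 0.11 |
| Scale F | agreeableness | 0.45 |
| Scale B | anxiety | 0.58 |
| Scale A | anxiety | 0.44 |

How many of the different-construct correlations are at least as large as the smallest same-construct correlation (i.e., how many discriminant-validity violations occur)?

Convergent (same construct = anxiety): Scale B, Scale A.
Smallest convergent = 0.44. Discriminant values: 0.37, 0.60, 0.11, 0.45; count ≥ 0.44 → 2.

2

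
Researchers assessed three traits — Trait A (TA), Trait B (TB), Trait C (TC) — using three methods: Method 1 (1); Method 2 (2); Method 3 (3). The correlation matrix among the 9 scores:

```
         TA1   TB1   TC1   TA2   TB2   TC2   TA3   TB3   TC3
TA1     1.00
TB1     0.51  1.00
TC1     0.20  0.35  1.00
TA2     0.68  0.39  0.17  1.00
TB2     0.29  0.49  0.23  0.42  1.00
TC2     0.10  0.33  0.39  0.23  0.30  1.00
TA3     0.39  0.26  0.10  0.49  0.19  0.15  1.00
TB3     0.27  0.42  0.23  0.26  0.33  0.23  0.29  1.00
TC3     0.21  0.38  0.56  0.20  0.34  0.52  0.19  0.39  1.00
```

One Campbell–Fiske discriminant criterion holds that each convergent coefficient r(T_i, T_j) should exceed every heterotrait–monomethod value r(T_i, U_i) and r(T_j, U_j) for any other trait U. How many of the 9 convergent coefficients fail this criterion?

4

Checking each validity diagonal entry against its comparison values:
TA (methods 1·2): 0.68 vs {0.51, 0.42, 0.20, 0.23} → pass.
TA (methods 1·3): 0.39 vs {0.51, 0.29, 0.20, 0.19} → fail.
TA (methods 2·3): 0.49 vs {0.42, 0.29, 0.23, 0.19} → pass.
TB (methods 1·2): 0.49 vs {0.51, 0.42, 0.35, 0.30} → fail.
TB (methods 1·3): 0.42 vs {0.51, 0.29, 0.35, 0.39} → fail.
TB (methods 2·3): 0.33 vs {0.42, 0.29, 0.30, 0.39} → fail.
TC (methods 1·2): 0.39 vs {0.20, 0.23, 0.35, 0.30} → pass.
TC (methods 1·3): 0.56 vs {0.20, 0.19, 0.35, 0.39} → pass.
TC (methods 2·3): 0.52 vs {0.23, 0.19, 0.30, 0.39} → pass.
4 of 9 fail.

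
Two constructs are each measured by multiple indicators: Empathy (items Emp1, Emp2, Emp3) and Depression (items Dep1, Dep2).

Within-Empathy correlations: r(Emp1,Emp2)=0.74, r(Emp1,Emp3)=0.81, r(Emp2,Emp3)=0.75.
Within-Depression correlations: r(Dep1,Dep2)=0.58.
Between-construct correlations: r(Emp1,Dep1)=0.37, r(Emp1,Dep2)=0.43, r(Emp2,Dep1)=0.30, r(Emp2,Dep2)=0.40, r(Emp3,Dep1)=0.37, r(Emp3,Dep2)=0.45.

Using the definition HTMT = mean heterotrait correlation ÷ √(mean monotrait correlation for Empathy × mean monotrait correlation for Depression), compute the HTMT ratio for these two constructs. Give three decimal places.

0.580

Between-construct mean = 2.32/6 = 0.3867.
Mean within-Emp = 2.30/3 = 0.7667; mean within-Dep = 0.58/1 = 0.5800.
Geometric mean = √(0.7667 × 0.5800) = 0.6668.
HTMT = 0.3867 / 0.6668 = 0.580.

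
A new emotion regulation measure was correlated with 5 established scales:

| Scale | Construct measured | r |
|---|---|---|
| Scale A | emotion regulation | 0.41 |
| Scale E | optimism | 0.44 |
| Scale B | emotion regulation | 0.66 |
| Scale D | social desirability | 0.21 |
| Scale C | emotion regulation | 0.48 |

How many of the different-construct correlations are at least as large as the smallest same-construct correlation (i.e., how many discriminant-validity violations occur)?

1

Convergent (same construct = emotion regulation): Scale A, Scale B, Scale C.
Smallest convergent = 0.41. Discriminant values: 0.44, 0.21; count ≥ 0.41 → 1.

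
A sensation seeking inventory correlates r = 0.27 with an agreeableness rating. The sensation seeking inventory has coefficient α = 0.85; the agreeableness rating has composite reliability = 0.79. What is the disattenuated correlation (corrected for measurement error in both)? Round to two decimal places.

0.33

r_true = r_obs / √(r_xx · r_yy) = 0.27 / √(0.85 × 0.79) = 0.27 / √0.6715 = 0.27 / 0.8195 ≈ 0.33.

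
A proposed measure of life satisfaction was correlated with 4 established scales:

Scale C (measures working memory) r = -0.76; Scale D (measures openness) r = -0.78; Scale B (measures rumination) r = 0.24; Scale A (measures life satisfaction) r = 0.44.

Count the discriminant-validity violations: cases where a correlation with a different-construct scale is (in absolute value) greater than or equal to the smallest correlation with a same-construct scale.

Convergent (same construct = life satisfaction): Scale A.
Smallest convergent = 0.44. Discriminant |r|: 0.76, 0.78, 0.24; count ≥ 0.44 → 2.

2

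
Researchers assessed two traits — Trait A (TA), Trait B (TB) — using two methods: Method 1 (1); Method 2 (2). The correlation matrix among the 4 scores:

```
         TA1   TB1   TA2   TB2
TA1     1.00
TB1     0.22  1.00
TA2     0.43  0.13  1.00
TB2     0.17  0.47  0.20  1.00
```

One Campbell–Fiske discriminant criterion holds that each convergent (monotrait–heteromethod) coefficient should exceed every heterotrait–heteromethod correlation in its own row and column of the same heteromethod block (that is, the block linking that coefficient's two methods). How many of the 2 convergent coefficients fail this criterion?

0

Convergent coefficients and their comparison sets:
TA (methods 1·2): 0.43 vs {0.17, 0.13} → pass.
TB (methods 1·2): 0.47 vs {0.13, 0.17} → pass.
0 of 2 fail.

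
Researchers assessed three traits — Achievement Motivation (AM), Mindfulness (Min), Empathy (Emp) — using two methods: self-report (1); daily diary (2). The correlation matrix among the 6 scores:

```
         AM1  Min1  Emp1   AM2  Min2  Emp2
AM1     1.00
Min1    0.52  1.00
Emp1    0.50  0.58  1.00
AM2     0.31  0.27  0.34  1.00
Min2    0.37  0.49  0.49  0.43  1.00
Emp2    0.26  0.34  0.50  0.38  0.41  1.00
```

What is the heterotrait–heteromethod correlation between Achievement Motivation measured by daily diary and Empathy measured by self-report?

0.34

Different traits and methods: r(AM2, Emp1) = 0.34.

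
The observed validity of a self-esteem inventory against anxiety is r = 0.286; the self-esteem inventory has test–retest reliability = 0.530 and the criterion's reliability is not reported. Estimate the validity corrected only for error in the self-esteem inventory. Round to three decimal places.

Single correction: r_c = r_obs / √r_xx = 0.286 / √0.530 = 0.286 / 0.7280 ≈ 0.393.

0.393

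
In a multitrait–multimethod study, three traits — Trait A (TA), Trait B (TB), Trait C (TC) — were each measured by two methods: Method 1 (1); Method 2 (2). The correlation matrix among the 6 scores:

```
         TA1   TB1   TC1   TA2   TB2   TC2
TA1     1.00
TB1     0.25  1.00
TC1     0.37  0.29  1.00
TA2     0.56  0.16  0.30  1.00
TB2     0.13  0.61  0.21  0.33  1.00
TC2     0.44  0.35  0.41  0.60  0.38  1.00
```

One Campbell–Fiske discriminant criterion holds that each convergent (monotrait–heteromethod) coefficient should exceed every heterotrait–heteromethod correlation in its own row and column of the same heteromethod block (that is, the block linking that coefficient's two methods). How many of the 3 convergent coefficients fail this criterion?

Convergent coefficients and their comparison sets:
TA (methods 1·2): 0.56 vs {0.13, 0.16, 0.44, 0.30} → pass.
TB (methods 1·2): 0.61 vs {0.16, 0.13, 0.35, 0.21} → pass.
TC (methods 1·2): 0.41 vs {0.30, 0.44, 0.21, 0.35} → fail.
1 of 3 fail.

1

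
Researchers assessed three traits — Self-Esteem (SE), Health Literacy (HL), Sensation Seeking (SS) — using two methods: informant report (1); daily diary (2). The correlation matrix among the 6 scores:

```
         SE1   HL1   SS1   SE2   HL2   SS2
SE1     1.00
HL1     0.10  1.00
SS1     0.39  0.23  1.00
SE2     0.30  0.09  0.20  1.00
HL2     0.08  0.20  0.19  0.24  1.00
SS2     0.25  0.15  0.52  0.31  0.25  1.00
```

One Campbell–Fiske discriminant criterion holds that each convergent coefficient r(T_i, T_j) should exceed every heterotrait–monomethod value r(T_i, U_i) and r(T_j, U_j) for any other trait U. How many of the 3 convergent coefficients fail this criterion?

2

Each convergent coefficient versus the relevant comparison correlations:
SE (methods 1·2): 0.30 vs {0.10, 0.24, 0.39, 0.31} → fail.
HL (methods 1·2): 0.20 vs {0.10, 0.24, 0.23, 0.25} → fail.
SS (methods 1·2): 0.52 vs {0.39, 0.31, 0.23, 0.25} → pass.
2 of 3 fail.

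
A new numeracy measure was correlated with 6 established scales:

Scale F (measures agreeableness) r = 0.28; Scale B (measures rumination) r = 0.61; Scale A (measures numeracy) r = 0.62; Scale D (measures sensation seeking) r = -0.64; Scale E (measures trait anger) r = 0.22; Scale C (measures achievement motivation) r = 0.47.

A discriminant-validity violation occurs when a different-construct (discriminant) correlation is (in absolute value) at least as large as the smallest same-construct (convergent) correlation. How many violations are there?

Convergent (same construct = numeracy): Scale A.
Smallest convergent = 0.62. Discriminant |r|: 0.28, 0.61, 0.64, 0.22, 0.47; count ≥ 0.62 → 1.

1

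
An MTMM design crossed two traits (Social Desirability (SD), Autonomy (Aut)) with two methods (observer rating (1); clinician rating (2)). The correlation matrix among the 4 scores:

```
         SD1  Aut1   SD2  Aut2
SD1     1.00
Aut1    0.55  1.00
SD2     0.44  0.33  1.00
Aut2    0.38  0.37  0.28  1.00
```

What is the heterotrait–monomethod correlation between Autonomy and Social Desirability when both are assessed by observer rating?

Different traits, same method: r(Aut1, SD1) = 0.55.

0.55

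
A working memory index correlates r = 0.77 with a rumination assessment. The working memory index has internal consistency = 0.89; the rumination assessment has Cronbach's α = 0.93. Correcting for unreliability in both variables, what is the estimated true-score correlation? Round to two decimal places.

0.85

r_true = r_obs / √(r_xx · r_yy) = 0.77 / √(0.89 × 0.93) = 0.77 / √0.8277 = 0.77 / 0.9098 ≈ 0.85.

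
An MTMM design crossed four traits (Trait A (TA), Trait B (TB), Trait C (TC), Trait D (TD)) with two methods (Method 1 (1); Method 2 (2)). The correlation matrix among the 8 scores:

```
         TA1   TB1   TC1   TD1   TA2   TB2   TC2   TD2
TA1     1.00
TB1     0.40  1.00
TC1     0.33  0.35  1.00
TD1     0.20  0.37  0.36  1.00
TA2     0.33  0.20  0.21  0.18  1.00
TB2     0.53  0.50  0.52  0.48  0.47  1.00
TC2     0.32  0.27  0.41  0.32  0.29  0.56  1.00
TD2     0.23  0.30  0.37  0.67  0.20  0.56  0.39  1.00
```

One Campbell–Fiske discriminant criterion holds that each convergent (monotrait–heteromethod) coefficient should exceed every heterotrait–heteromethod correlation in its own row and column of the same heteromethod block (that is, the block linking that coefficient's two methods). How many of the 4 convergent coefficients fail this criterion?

Checking each validity diagonal entry against its comparison values:
TA (methods 1·2): 0.33 vs {0.53, 0.20, 0.32, 0.21, 0.23, 0.18} → fail.
TB (methods 1·2): 0.50 vs {0.20, 0.53, 0.27, 0.52, 0.30, 0.48} → fail.
TC (methods 1·2): 0.41 vs {0.21, 0.32, 0.52, 0.27, 0.37, 0.32} → fail.
TD (methods 1·2): 0.67 vs {0.18, 0.23, 0.48, 0.30, 0.32, 0.37} → pass.
3 of 4 fail.

3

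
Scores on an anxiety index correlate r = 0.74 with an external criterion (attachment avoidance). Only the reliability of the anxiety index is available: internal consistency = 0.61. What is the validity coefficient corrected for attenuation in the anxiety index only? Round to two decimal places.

0.95

Single correction: r_c = r_obs / √r_xx = 0.74 / √0.61 = 0.74 / 0.7810 ≈ 0.95.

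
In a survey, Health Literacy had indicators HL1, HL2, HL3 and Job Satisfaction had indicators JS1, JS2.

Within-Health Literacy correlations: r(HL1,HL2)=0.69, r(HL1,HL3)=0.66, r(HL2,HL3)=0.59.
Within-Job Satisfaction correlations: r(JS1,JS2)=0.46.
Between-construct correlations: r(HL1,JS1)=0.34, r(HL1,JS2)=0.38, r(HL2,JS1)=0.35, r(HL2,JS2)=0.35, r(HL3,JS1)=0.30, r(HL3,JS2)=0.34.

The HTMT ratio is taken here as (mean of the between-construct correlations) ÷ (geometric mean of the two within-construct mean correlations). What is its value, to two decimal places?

0.63

Between-construct mean = 2.06/6 = 0.3433.
Mean within-HL = 1.94/3 = 0.6467; mean within-JS = 0.46/1 = 0.4600.
Geometric mean = √(0.6467 × 0.4600) = 0.5454.
HTMT = 0.3433 / 0.5454 = 0.63.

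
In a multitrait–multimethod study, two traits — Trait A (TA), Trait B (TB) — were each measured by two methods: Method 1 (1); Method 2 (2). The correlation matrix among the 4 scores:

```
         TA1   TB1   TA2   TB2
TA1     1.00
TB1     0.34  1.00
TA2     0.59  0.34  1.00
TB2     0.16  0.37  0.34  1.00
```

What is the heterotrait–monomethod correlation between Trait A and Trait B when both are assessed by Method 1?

Different traits, same method: r(TA1, TB1) = 0.34.

0.34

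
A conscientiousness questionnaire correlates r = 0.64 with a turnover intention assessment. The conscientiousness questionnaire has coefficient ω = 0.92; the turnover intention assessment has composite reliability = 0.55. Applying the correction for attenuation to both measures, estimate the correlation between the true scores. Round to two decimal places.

0.90

r_true = r_obs / √(r_xx · r_yy) = 0.64 / √(0.92 × 0.55) = 0.64 / √0.5060 = 0.64 / 0.7113 ≈ 0.90.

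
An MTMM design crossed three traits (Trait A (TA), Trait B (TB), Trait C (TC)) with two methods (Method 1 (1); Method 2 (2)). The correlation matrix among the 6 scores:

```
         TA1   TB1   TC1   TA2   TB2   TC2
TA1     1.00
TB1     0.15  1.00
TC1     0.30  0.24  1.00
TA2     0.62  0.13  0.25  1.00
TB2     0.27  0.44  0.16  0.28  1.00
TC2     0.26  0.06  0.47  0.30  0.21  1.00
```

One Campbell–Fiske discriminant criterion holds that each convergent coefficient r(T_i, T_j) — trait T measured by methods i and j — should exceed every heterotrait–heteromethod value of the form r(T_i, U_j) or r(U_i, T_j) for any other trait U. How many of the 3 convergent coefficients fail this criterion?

0

Checking each validity diagonal entry against its comparison values:
TA (methods 1·2): 0.62 vs {0.27, 0.13, 0.26, 0.25} → pass.
TB (methods 1·2): 0.44 vs {0.13, 0.27, 0.06, 0.16} → pass.
TC (methods 1·2): 0.47 vs {0.25, 0.26, 0.16, 0.06} → pass.
0 of 3 fail.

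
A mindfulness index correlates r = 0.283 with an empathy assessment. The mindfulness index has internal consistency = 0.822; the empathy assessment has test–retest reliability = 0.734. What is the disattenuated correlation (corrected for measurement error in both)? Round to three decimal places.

0.364

r_true = r_obs / √(r_xx · r_yy) = 0.283 / √(0.822 × 0.734) = 0.283 / √0.603348 = 0.283 / 0.7768 ≈ 0.364.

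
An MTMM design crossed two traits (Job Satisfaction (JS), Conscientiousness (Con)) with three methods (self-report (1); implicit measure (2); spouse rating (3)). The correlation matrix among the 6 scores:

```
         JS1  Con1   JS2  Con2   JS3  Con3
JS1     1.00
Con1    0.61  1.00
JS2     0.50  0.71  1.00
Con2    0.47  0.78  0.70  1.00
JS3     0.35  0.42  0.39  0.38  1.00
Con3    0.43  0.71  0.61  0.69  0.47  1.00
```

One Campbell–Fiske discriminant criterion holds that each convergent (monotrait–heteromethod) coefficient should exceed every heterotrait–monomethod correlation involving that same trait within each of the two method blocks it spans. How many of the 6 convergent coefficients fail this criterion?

4

Each convergent coefficient versus the relevant comparison correlations:
JS (methods 1·2): 0.50 vs {0.61, 0.70} → fail.
JS (methods 1·3): 0.35 vs {0.61, 0.47} → fail.
JS (methods 2·3): 0.39 vs {0.70, 0.47} → fail.
Con (methods 1·2): 0.78 vs {0.61, 0.70} → pass.
Con (methods 1·3): 0.71 vs {0.61, 0.47} → pass.
Con (methods 2·3): 0.69 vs {0.70, 0.47} → fail.
4 of 6 fail.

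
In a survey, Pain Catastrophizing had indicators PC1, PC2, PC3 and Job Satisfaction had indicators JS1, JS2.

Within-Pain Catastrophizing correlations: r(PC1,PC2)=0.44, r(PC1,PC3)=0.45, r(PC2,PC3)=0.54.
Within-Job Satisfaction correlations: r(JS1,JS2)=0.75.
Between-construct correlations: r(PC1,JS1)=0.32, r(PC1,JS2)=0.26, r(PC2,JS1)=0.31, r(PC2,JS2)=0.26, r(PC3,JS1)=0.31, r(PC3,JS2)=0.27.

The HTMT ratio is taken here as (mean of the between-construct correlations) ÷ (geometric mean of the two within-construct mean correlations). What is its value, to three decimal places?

Between-construct mean = 1.73/6 = 0.2883.
Mean within-PC = 1.43/3 = 0.4767; mean within-JS = 0.75/1 = 0.7500.
Geometric mean = √(0.4767 × 0.7500) = 0.5979.
HTMT = 0.2883 / 0.5979 = 0.482.

0.482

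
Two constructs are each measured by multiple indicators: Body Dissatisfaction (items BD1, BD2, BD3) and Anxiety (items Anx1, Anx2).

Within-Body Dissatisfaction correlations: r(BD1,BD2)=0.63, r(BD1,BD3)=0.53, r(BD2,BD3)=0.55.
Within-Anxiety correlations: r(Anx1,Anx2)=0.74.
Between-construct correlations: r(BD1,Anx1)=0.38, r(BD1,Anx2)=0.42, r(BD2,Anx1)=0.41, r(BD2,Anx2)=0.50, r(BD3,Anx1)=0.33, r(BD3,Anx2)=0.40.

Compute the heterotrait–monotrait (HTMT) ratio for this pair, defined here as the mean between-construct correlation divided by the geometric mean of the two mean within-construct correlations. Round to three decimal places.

Mean heterotrait r = 2.44/6 = 0.4067.
Mean within-BD = 1.71/3 = 0.5700; mean within-Anx = 0.74/1 = 0.7400.
Geometric mean = √(0.5700 × 0.7400) = 0.6495.
HTMT = 0.4067 / 0.6495 = 0.626.

0.626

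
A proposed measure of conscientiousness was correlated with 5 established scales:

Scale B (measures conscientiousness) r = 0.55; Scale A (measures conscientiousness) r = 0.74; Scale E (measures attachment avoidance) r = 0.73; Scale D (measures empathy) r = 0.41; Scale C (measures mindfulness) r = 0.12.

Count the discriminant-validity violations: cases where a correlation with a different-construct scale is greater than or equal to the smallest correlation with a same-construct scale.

Convergent (same construct = conscientiousness): Scale B, Scale A.
Smallest convergent = 0.55. Discriminant values: 0.73, 0.41, 0.12; count ≥ 0.55 → 1.

1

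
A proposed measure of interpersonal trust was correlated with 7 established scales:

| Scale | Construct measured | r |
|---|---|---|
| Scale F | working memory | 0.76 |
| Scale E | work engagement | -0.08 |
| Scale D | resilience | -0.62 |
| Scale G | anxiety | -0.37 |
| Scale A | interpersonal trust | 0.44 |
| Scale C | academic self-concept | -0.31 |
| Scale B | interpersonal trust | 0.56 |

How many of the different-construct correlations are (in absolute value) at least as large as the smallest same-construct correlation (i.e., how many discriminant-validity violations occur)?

2

Convergent (same construct = interpersonal trust): Scale A, Scale B.
Smallest convergent = 0.44. Discriminant |r|: 0.76, 0.08, 0.62, 0.37, 0.31; count ≥ 0.44 → 2.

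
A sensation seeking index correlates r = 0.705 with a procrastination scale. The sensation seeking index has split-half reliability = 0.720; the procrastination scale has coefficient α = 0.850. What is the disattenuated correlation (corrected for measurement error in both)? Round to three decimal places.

0.901

r_true = r_obs / √(r_xx · r_yy) = 0.705 / √(0.720 × 0.850) = 0.705 / √0.612000 = 0.705 / 0.7823 ≈ 0.901.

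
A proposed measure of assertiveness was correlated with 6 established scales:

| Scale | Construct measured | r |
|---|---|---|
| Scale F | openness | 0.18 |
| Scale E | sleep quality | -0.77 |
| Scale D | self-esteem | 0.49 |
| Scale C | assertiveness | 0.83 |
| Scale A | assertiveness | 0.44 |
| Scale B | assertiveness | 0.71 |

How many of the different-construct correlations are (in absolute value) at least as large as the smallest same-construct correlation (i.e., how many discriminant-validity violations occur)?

2

Convergent (same construct = assertiveness): Scale C, Scale A, Scale B.
Smallest convergent = 0.44. Discriminant |r|: 0.18, 0.77, 0.49; count ≥ 0.44 → 2.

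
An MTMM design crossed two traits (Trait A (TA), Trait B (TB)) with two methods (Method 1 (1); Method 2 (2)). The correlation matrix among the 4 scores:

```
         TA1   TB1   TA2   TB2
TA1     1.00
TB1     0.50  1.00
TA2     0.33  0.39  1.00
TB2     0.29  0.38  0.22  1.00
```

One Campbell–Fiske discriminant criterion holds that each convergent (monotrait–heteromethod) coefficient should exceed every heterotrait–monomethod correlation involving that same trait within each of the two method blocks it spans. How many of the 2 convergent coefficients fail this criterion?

2

Checking each validity diagonal entry against its comparison values:
TA (methods 1·2): 0.33 vs {0.50, 0.22} → fail.
TB (methods 1·2): 0.38 vs {0.50, 0.22} → fail.
2 of 2 fail.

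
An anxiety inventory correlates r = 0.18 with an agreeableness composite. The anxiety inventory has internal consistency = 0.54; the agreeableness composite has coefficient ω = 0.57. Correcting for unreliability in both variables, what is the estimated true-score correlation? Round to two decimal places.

0.32

r_true = r_obs / √(r_xx · r_yy) = 0.18 / √(0.54 × 0.57) = 0.18 / √0.3078 = 0.18 / 0.5548 ≈ 0.32.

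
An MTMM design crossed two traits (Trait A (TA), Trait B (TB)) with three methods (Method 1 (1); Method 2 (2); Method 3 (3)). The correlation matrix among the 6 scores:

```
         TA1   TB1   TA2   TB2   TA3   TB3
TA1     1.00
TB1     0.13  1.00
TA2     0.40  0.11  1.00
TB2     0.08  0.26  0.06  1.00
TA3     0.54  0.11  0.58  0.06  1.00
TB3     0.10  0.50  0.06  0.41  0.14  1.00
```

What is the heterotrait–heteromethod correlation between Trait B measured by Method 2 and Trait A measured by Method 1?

Different traits and methods: r(TB2, TA1) = 0.08.

0.08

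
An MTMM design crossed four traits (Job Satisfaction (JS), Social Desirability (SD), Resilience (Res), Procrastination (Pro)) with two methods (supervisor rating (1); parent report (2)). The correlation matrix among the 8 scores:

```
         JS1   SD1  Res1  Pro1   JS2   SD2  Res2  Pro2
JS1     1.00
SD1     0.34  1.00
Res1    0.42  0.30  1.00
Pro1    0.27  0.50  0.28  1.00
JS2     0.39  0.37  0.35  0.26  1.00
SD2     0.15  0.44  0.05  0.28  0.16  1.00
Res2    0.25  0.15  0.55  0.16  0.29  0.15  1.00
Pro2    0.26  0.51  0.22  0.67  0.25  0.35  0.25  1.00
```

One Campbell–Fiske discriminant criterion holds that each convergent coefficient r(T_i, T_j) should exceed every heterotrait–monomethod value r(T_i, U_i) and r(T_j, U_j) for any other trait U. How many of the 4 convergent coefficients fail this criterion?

2

Convergent coefficients and their comparison sets:
JS (methods 1·2): 0.39 vs {0.34, 0.16, 0.42, 0.29, 0.27, 0.25} → fail.
SD (methods 1·2): 0.44 vs {0.34, 0.16, 0.30, 0.15, 0.50, 0.35} → fail.
Res (methods 1·2): 0.55 vs {0.42, 0.29, 0.30, 0.15, 0.28, 0.25} → pass.
Pro (methods 1·2): 0.67 vs {0.27, 0.25, 0.50, 0.35, 0.28, 0.25} → pass.
2 of 4 fail.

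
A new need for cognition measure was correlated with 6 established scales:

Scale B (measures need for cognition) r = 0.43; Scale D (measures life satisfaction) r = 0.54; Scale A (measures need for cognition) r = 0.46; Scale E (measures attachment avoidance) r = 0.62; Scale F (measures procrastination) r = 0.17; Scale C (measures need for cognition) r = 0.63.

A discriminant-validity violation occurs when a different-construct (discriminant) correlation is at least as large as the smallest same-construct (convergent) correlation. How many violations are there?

Convergent (same construct = need for cognition): Scale B, Scale A, Scale C.
Smallest convergent = 0.43. Discriminant values: 0.54, 0.62, 0.17; count ≥ 0.43 → 2.

2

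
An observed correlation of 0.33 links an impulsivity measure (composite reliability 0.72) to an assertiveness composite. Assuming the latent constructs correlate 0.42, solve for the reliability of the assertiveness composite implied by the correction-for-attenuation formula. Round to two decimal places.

0.86

r_true = r_obs / √(r_xx · r_yy) ⇒ 0.42 = 0.33 / √(0.72 · r_yy).
√(0.72 · r_yy) = 0.33 / 0.42 = 0.7857; 0.72 · r_yy = 0.6173; r_yy = 0.6173 / 0.72 ≈ 0.86.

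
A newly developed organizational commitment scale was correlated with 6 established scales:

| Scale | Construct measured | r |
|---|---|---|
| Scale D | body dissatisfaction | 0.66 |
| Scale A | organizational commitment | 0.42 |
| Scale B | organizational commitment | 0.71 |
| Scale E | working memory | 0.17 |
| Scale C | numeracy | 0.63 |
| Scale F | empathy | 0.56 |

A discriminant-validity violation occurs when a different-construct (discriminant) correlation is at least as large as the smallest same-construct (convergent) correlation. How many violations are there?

3

Convergent (same construct = organizational commitment): Scale A, Scale B.
Smallest convergent = 0.42. Discriminant values: 0.66, 0.17, 0.63, 0.56; count ≥ 0.42 → 3.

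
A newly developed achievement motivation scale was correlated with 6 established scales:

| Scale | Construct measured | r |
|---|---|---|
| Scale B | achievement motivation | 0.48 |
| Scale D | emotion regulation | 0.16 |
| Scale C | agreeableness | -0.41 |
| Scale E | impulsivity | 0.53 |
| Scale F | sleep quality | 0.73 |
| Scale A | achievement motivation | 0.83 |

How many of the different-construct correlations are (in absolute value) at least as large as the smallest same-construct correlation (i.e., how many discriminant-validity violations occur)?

2

Convergent (same construct = achievement motivation): Scale B, Scale A.
Smallest convergent = 0.48. Discriminant |r|: 0.16, 0.41, 0.53, 0.73; count ≥ 0.48 → 2.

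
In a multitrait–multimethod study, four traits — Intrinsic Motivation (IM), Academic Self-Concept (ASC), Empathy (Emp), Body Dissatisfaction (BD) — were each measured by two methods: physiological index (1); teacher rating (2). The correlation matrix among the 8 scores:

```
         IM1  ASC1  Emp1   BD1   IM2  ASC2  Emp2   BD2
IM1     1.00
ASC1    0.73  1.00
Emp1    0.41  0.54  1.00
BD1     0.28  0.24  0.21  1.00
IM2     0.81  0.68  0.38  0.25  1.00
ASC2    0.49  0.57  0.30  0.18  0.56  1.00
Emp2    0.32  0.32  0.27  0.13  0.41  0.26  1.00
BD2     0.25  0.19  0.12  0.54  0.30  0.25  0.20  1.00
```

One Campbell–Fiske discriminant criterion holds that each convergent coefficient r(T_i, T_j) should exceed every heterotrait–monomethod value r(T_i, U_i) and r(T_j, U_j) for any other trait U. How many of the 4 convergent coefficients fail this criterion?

Each convergent coefficient versus the relevant comparison correlations:
IM (methods 1·2): 0.81 vs {0.73, 0.56, 0.41, 0.41, 0.28, 0.30} → pass.
ASC (methods 1·2): 0.57 vs {0.73, 0.56, 0.54, 0.26, 0.24, 0.25} → fail.
Emp (methods 1·2): 0.27 vs {0.41, 0.41, 0.54, 0.26, 0.21, 0.20} → fail.
BD (methods 1·2): 0.54 vs {0.28, 0.30, 0.24, 0.25, 0.21, 0.20} → pass.
2 of 4 fail.

2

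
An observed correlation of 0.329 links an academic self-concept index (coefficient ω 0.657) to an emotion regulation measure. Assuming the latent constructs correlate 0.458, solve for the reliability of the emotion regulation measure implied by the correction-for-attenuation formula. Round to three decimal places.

r_true = r_obs / √(r_xx · r_yy) ⇒ 0.458 = 0.329 / √(0.657 · r_yy).
√(0.657 · r_yy) = 0.329 / 0.458 = 0.7183; 0.657 · r_yy = 0.5160; r_yy = 0.5160 / 0.657 ≈ 0.785.

0.785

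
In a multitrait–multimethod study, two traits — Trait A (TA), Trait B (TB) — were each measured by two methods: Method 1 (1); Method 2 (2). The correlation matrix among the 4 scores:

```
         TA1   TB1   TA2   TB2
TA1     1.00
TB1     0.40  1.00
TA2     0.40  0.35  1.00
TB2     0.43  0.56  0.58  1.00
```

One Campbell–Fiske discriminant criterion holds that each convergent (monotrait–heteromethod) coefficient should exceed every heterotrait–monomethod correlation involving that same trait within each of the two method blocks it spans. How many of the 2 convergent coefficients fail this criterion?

2

Convergent coefficients and their comparison sets:
TA (methods 1·2): 0.40 vs {0.40, 0.58} → fail.
TB (methods 1·2): 0.56 vs {0.40, 0.58} → fail.
2 of 2 fail.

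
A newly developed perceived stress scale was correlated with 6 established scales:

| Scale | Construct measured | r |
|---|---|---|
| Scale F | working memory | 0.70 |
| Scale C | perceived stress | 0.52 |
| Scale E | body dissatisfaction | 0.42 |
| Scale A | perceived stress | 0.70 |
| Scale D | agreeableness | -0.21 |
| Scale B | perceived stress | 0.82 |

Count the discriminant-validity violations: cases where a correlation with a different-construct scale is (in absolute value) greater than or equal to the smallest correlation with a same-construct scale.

1

Convergent (same construct = perceived stress): Scale C, Scale A, Scale B.
Smallest convergent = 0.52. Discriminant |r|: 0.70, 0.42, 0.21; count ≥ 0.52 → 1.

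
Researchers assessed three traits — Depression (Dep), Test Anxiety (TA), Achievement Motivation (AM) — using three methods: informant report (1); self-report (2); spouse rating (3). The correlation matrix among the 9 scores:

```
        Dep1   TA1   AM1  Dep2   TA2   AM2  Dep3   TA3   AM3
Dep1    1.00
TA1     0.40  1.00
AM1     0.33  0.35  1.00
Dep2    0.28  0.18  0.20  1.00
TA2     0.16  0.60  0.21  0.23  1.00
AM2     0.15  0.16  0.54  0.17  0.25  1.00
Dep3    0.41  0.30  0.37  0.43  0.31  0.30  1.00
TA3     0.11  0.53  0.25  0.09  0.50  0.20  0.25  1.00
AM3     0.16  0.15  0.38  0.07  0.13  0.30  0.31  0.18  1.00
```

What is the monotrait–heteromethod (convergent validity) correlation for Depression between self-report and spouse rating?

Same trait (Dep), different methods: r(Dep2, Dep3) = 0.43.

0.43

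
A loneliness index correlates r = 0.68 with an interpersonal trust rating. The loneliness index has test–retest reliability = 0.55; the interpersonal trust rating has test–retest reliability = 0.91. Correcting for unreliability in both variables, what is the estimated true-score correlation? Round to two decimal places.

r_true = r_obs / √(r_xx · r_yy) = 0.68 / √(0.55 × 0.91) = 0.68 / √0.5005 = 0.68 / 0.7075 ≈ 0.96.

0.96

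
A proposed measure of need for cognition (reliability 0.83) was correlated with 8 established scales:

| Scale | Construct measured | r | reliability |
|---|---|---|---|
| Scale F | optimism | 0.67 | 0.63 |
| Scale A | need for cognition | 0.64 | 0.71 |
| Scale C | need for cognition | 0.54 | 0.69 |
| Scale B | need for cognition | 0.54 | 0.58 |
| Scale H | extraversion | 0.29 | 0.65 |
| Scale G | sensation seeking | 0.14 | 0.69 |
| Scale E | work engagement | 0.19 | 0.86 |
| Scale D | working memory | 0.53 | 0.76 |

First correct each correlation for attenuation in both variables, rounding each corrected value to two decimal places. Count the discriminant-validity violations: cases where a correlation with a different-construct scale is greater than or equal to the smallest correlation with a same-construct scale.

1

Disattenuated r (r / √(r_scale · r_new)):
  Scale F (disc): 0.67 / √(0.63·0.83) = 0.93
  Scale A (conv): 0.64 / √(0.71·0.83) = 0.83
  Scale C (conv): 0.54 / √(0.69·0.83) = 0.71
  Scale B (conv): 0.54 / √(0.58·0.83) = 0.78
  Scale H (disc): 0.29 / √(0.65·0.83) = 0.39
  Scale G (disc): 0.14 / √(0.69·0.83) = 0.18
  Scale E (disc): 0.19 / √(0.86·0.83) = 0.22
  Scale D (disc): 0.53 / √(0.76·0.83) = 0.67
Smallest convergent = 0.71. Discriminant values: 0.93, 0.39, 0.18, 0.22, 0.67; count ≥ 0.71 → 1.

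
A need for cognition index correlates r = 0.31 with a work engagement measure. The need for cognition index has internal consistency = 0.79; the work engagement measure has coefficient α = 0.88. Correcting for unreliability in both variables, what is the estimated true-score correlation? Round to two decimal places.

0.37

r_true = r_obs / √(r_xx · r_yy) = 0.31 / √(0.79 × 0.88) = 0.31 / √0.6952 = 0.31 / 0.8338 ≈ 0.37.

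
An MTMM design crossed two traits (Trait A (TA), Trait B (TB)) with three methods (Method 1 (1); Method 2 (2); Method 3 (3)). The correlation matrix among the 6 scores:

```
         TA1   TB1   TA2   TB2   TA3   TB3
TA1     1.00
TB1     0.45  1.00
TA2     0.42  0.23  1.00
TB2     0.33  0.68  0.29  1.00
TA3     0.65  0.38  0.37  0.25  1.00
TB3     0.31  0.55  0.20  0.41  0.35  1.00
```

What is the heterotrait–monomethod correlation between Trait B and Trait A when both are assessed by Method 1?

0.45

Different traits, same method: r(TB1, TA1) = 0.45.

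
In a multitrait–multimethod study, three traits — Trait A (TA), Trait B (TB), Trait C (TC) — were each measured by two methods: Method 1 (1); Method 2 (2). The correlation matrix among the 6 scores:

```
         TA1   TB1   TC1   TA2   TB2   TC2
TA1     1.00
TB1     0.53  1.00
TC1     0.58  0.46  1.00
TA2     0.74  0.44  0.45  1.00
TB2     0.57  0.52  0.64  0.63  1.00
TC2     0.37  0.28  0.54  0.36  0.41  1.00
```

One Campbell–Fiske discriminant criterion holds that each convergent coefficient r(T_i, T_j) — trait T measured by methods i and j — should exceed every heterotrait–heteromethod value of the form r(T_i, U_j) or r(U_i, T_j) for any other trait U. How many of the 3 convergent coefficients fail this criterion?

2

Each convergent coefficient versus the relevant comparison correlations:
TA (methods 1·2): 0.74 vs {0.57, 0.44, 0.37, 0.45} → pass.
TB (methods 1·2): 0.52 vs {0.44, 0.57, 0.28, 0.64} → fail.
TC (methods 1·2): 0.54 vs {0.45, 0.37, 0.64, 0.28} → fail.
2 of 3 fail.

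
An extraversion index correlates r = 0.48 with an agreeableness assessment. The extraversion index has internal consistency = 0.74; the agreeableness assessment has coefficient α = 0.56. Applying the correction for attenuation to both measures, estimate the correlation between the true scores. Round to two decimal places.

r_true = r_obs / √(r_xx · r_yy) = 0.48 / √(0.74 × 0.56) = 0.48 / √0.4144 = 0.48 / 0.6437 ≈ 0.75.

0.75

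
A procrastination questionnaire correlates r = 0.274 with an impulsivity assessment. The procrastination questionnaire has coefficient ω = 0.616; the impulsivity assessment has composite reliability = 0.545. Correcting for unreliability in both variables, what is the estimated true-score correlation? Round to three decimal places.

r_true = r_obs / √(r_xx · r_yy) = 0.274 / √(0.616 × 0.545) = 0.274 / √0.335720 = 0.274 / 0.5794 ≈ 0.473.

0.473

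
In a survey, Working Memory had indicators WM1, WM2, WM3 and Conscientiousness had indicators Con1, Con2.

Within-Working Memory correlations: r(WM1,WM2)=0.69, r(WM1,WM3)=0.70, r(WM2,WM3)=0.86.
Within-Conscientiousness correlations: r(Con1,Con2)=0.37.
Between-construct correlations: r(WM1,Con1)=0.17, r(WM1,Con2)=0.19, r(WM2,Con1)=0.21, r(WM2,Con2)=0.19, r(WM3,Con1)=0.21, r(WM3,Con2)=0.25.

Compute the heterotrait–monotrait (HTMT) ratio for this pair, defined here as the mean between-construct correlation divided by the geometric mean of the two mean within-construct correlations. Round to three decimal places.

0.386

Mean between = 1.22/6 = 0.2033.
Mean within-WM = 2.25/3 = 0.7500; mean within-Con = 0.37/1 = 0.3700.
Geometric mean = √(0.7500 × 0.3700) = 0.5268.
HTMT = 0.2033 / 0.5268 = 0.386.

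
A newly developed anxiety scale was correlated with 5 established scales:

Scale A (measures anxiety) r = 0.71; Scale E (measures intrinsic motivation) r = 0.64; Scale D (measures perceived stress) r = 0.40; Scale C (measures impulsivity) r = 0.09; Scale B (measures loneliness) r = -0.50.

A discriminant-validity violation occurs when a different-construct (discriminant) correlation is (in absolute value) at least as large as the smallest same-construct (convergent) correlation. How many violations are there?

0

Convergent (same construct = anxiety): Scale A.
Smallest convergent = 0.71. Discriminant |r|: 0.64, 0.40, 0.09, 0.50; count ≥ 0.71 → 0.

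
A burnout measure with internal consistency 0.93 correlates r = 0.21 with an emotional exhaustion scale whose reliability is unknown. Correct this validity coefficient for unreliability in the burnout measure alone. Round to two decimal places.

Single correction: r_c = r_obs / √r_xx = 0.21 / √0.93 = 0.21 / 0.9644 ≈ 0.22.

0.22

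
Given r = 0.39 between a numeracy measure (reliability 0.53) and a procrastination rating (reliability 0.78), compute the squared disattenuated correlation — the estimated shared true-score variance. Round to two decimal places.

0.37

Disattenuated r = 0.39 / √(0.53 × 0.78) = 0.39 / 0.6430 = 0.6065.
Shared true-score variance = 0.6065² = 0.3678 ≈ 0.37.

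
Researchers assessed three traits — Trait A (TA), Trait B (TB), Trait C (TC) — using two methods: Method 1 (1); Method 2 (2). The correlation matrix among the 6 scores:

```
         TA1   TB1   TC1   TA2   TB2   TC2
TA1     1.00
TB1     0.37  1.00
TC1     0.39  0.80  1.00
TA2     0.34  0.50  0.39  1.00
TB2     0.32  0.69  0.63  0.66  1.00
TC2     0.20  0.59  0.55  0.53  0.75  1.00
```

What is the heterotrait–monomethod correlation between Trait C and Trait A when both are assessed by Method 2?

0.53

Different traits, same method: r(TC2, TA2) = 0.53.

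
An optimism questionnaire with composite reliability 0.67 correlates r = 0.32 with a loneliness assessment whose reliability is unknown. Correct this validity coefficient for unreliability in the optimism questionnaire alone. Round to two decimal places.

Single correction: r_c = r_obs / √r_xx = 0.32 / √0.67 = 0.32 / 0.8185 ≈ 0.39.

0.39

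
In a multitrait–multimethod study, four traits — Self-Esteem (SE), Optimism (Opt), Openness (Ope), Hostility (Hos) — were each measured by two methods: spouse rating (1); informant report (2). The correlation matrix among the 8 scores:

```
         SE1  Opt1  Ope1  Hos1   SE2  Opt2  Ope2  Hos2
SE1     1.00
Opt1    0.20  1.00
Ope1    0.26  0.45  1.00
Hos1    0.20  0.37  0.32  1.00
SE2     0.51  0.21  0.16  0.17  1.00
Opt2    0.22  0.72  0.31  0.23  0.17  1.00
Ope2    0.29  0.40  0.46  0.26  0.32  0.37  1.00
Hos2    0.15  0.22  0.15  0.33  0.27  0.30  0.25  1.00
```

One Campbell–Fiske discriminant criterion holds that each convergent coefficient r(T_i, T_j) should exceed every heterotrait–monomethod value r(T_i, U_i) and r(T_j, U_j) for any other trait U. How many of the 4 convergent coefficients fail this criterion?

Each convergent coefficient versus the relevant comparison correlations:
SE (methods 1·2): 0.51 vs {0.20, 0.17, 0.26, 0.32, 0.20, 0.27} → pass.
Opt (methods 1·2): 0.72 vs {0.20, 0.17, 0.45, 0.37, 0.37, 0.30} → pass.
Ope (methods 1·2): 0.46 vs {0.26, 0.32, 0.45, 0.37, 0.32, 0.25} → pass.
Hos (methods 1·2): 0.33 vs {0.20, 0.27, 0.37, 0.30, 0.32, 0.25} → fail.
1 of 4 fail.

1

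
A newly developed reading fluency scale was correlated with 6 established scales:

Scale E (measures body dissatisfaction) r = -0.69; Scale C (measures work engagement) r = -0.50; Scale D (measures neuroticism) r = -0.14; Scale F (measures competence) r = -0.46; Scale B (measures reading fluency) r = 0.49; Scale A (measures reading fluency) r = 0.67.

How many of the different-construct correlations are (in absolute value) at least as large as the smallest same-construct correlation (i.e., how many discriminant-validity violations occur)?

2

Convergent (same construct = reading fluency): Scale B, Scale A.
Smallest convergent = 0.49. Discriminant |r|: 0.69, 0.50, 0.14, 0.46; count ≥ 0.49 → 2.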